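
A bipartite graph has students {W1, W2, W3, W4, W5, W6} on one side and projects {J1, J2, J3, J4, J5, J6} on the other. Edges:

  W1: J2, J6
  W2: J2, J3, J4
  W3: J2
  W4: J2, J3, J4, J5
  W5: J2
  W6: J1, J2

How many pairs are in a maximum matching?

5

Unit-capacity flow: source→left, listed edges, right→sink; max matching = max flow.
Augmenting path W1→J2 (+1); matched 1.
Augmenting path W2→J3 (+1); matched 2.
Augmenting path W4→J4 (+1); matched 3.
Augmenting path W6→J1 (+1); matched 4.
Augmenting path W3→J2→W1→J6 (+1); matched 5.
No augmenting path remains; maximum matching = 5.
König certificate: {W1, W2, W4, W6, J2} is a vertex cover of size 5 (every listed pair touches it), so no matching can be larger.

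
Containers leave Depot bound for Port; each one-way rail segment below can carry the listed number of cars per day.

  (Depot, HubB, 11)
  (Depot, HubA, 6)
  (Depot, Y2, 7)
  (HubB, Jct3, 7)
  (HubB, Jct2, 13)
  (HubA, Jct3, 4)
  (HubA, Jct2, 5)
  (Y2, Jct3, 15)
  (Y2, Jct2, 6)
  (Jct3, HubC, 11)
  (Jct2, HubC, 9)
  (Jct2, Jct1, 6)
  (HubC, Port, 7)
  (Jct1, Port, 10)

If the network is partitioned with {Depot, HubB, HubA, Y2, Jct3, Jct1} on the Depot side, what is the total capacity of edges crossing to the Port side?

45

Edges leaving {Depot, HubB, HubA, Y2, Jct3, Jct1}: HubB→Jct2 (13), HubA→Jct2 (5), Y2→Jct2 (6), Jct3→HubC (11), Jct1→Port (10).
Cut capacity = 13 + 5 + 6 + 11 + 10 = 45.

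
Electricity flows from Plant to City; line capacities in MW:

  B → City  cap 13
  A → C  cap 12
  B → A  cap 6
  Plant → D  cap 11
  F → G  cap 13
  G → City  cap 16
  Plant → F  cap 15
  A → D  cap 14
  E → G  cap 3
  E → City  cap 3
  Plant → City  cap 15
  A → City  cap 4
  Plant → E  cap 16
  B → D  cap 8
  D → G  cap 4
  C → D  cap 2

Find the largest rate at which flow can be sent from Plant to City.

34

Augment Plant→City: bottleneck 15, flow now 15.
Augment Plant→E→City: bottleneck 3, flow now 18.
Augment Plant→D→G→City: bottleneck 4, flow now 22.
Augment Plant→E→G→City: bottleneck 3, flow now 25.
Augment Plant→F→G→City: bottleneck 9, flow now 34.
No augmenting path remains; maximum flow = 34.
In the residual graph, reachable from Plant: {Plant, D, E, F, G}.
Min-cut edges: Plant→City (15), E→City (3), G→City (16); capacity 15 + 3 + 16 = 34.
This cut is saturated, so no flow can exceed 34.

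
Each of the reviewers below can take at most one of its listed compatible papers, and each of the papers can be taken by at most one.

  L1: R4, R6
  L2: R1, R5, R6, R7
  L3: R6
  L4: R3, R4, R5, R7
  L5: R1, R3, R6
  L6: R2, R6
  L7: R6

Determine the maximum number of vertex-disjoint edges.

6

Unit-capacity flow: source→left, listed edges, right→sink; max matching = max flow.
Augmenting path L1→R4 (+1); matched 1.
Augmenting path L2→R1 (+1); matched 2.
Augmenting path L3→R6 (+1); matched 3.
Augmenting path L4→R3 (+1); matched 4.
Augmenting path L6→R2 (+1); matched 5.
Augmenting path L5→R1→L2→R5 (+1); matched 6.
No augmenting path remains; maximum matching = 6.
König certificate: {L1, L2, L4, L5, L6, R6} is a vertex cover of size 6 (every listed pair touches it), so no matching can be larger.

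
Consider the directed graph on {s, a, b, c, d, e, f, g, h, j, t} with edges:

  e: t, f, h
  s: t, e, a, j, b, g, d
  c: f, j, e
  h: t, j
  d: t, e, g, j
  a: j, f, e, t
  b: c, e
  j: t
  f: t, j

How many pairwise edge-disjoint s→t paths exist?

6

Assign every edge capacity 1; by Menger, the answer equals the max flow.
Path s→t (+1); total 1.
Path s→a→t (+1); total 2.
Path s→d→t (+1); total 3.
Path s→e→t (+1); total 4.
Path s→j→t (+1); total 5.
Path s→b→c→f→t (+1); total 6.
No residual s→t path; max flow = 6.
Certifying cut of size 6: {s→a, s→b, s→d, s→e, s→j, s→t}.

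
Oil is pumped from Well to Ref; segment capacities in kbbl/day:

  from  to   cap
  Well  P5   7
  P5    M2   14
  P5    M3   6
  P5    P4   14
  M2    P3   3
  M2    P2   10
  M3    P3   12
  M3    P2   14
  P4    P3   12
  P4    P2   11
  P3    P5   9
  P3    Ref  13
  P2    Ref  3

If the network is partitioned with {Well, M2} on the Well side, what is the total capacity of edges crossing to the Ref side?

20

Edges leaving {Well, M2}: Well→P5 (7), M2→P3 (3), M2→P2 (10).
Cut capacity = 7 + 3 + 10 = 20.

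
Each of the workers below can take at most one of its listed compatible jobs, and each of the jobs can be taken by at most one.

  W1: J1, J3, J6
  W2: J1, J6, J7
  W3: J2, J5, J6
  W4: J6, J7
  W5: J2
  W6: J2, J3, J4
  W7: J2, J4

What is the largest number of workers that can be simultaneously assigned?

Unit-capacity flow: source→left, listed edges, right→sink; max matching = max flow.
Augmenting path W1→J1 (+1); matched 1.
Augmenting path W2→J6 (+1); matched 2.
Augmenting path W3→J2 (+1); matched 3.
Augmenting path W4→J7 (+1); matched 4.
Augmenting path W6→J3 (+1); matched 5.
Augmenting path W7→J4 (+1); matched 6.
Augmenting path W5→J2→W3→J5 (+1); matched 7.
No augmenting path remains; maximum matching = 7.
König certificate: {W1, W2, W3, W4, W5, W6, W7} is a vertex cover of size 7 (every listed pair touches it), so no matching can be larger.

7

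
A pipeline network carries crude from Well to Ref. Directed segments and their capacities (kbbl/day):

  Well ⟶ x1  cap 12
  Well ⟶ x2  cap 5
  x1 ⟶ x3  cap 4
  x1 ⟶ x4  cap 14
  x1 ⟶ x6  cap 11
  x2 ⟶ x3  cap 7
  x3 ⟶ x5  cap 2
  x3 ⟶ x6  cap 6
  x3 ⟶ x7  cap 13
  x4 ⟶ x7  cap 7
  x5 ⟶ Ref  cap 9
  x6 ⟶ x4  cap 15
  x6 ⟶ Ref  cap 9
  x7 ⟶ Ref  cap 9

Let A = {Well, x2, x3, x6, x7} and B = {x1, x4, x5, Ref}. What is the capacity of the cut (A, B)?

47

Edges leaving {Well, x2, x3, x6, x7}: Well→x1 (12), x3→x5 (2), x6→x4 (15), x6→Ref (9), x7→Ref (9).
Cut capacity = 12 + 2 + 15 + 9 + 9 = 47.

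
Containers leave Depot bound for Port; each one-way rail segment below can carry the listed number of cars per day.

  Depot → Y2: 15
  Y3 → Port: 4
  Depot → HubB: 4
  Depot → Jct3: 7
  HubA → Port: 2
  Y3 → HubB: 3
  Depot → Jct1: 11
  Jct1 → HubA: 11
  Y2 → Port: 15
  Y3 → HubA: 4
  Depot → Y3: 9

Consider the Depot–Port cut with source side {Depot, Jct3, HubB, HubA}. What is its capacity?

37

Edges leaving {Depot, Jct3, HubB, HubA}: Depot→Jct1 (11), Depot→Y2 (15), Depot→Y3 (9), HubA→Port (2).
Cut capacity = 11 + 15 + 9 + 2 = 37.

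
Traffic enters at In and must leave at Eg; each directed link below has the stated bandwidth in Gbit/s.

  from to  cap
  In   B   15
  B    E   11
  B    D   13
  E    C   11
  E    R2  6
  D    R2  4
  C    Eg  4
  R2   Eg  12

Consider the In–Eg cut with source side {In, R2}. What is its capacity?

27

Edges leaving {In, R2}: In→B (15), R2→Eg (12).
Cut capacity = 15 + 12 = 27.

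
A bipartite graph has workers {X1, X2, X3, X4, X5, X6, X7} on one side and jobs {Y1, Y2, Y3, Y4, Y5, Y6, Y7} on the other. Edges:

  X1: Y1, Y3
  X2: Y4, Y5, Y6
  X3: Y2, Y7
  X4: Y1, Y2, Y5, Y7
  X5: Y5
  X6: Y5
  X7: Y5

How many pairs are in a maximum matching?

5

Unit-capacity flow: source→left, listed edges, right→sink; max matching = max flow.
Augmenting path X1→Y1 (+1); matched 1.
Augmenting path X2→Y4 (+1); matched 2.
Augmenting path X3→Y2 (+1); matched 3.
Augmenting path X4→Y5 (+1); matched 4.
Augmenting path X5→Y5→X4→Y7 (+1); matched 5.
No augmenting path remains; maximum matching = 5.
König certificate: {X1, X2, X3, X4, Y5} is a vertex cover of size 5 (every listed pair touches it), so no matching can be larger.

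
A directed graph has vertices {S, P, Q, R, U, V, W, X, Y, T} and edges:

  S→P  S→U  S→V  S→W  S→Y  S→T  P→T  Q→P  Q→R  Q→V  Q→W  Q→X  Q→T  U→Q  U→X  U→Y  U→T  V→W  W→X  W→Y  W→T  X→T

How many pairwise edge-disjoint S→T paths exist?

5

Assign every edge capacity 1; by Menger, the answer equals the max flow.
Path S→T (+1); total 1.
Path S→P→T (+1); total 2.
Path S→U→T (+1); total 3.
Path S→W→T (+1); total 4.
Path S→V→W→X→T (+1); total 5.
No residual S→T path; max flow = 5.
Certifying cut of size 5: {S→P, S→T, S→U, S→V, S→W}.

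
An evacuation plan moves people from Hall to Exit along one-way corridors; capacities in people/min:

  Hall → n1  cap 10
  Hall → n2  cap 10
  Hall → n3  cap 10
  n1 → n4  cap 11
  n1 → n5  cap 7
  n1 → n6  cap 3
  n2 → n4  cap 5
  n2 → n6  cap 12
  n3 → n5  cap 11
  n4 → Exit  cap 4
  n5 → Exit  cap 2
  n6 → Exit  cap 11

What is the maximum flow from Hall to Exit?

17

Augment Hall→n1→n4→Exit: bottleneck 4, flow now 4.
Augment Hall→n1→n5→Exit: bottleneck 2, flow now 6.
Augment Hall→n1→n6→Exit: bottleneck 3, flow now 9.
Augment Hall→n2→n6→Exit: bottleneck 8, flow now 17.
No augmenting path remains; maximum flow = 17.
In the residual graph, reachable from Hall: {Hall, n1, n2, n3, n4, n5, n6}.
Min-cut edges: n4→Exit (4), n5→Exit (2), n6→Exit (11); capacity 4 + 2 + 11 = 17.
This cut is saturated, so no flow can exceed 17.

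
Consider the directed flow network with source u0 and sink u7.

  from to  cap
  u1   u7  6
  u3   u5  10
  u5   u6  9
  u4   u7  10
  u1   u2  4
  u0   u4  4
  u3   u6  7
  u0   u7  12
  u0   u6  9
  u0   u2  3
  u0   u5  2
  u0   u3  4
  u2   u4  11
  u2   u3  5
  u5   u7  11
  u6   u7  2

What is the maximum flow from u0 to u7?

Augment u0→u7: bottleneck 12, flow now 12.
Augment u0→u4→u7: bottleneck 4, flow now 16.
Augment u0→u5→u7: bottleneck 2, flow now 18.
Augment u0→u6→u7: bottleneck 2, flow now 20.
Augment u0→u2→u4→u7: bottleneck 3, flow now 23.
Augment u0→u3→u5→u7: bottleneck 4, flow now 27.
No augmenting path remains; maximum flow = 27.
In the residual graph, reachable from u0: {u0, u6}.
Min-cut edges: u0→u2 (3), u0→u3 (4), u0→u4 (4), u0→u5 (2), u0→u7 (12), u6→u7 (2); capacity 3 + 4 + 4 + 2 + 12 + 2 = 27.
This cut is saturated, so no flow can exceed 27.

27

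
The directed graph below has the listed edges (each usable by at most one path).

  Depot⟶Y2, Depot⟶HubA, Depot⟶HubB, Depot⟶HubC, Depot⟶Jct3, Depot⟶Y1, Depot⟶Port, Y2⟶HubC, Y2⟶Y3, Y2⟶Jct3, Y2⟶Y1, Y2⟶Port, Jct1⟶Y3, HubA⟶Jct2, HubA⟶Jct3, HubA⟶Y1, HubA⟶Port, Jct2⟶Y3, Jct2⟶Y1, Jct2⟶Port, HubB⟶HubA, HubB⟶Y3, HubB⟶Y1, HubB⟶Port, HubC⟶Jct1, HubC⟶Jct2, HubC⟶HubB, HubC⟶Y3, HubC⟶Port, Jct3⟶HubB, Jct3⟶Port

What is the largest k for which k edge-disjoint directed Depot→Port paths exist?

Assign every edge capacity 1; by Menger, the answer equals the max flow.
Path Depot→Port (+1); total 1.
Path Depot→Y2→Port (+1); total 2.
Path Depot→HubA→Port (+1); total 3.
Path Depot→HubB→Port (+1); total 4.
Path Depot→HubC→Port (+1); total 5.
Path Depot→Jct3→Port (+1); total 6.
No residual Depot→Port path; max flow = 6.
Certifying cut of size 6: {Depot→HubA, Depot→HubB, Depot→HubC, Depot→Jct3, Depot→Port, Depot→Y2}.

6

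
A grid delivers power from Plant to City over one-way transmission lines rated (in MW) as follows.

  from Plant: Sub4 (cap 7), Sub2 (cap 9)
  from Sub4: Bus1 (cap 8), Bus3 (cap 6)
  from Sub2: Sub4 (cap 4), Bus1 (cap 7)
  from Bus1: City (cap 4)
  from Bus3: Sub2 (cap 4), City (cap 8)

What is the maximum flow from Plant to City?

Augment Plant→Sub4→Bus1→City: bottleneck 4, flow now 4.
Augment Plant→Sub4→Bus3→City: bottleneck 3, flow now 7.
Augment Plant→Sub2→Sub4→Bus3→City: bottleneck 3, flow now 10.
No augmenting path remains; maximum flow = 10.
In the residual graph, reachable from Plant: {Plant, Sub4, Sub2, Bus1}.
Min-cut edges: Sub4→Bus3 (6), Bus1→City (4); capacity 6 + 4 = 10.
This cut is saturated, so no flow can exceed 10.

10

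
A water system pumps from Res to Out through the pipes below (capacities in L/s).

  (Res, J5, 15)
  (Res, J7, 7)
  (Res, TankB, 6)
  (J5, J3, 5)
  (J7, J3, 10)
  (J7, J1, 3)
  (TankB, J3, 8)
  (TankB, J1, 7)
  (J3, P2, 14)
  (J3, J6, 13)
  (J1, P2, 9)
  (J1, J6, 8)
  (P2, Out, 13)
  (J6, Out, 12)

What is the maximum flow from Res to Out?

Augment Res→J5→J3→P2→Out: bottleneck 5, flow now 5.
Augment Res→J7→J3→P2→Out: bottleneck 7, flow now 12.
Augment Res→TankB→J3→P2→Out: bottleneck 1, flow now 13.
Augment Res→TankB→J3→J6→Out: bottleneck 5, flow now 18.
No augmenting path remains; maximum flow = 18.
In the residual graph, reachable from Res: {Res, J5}.
Min-cut edges: Res→J7 (7), Res→TankB (6), J5→J3 (5); capacity 7 + 6 + 5 = 18.
This cut is saturated, so no flow can exceed 18.

18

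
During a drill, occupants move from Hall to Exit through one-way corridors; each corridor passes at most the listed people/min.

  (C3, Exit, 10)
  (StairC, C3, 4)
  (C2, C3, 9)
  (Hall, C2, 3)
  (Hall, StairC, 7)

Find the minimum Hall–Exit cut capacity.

Augment Hall→StairC→C3→Exit: bottleneck 4, flow now 4.
Augment Hall→C2→C3→Exit: bottleneck 3, flow now 7.
No augmenting path remains; maximum flow = 7.
By max-flow min-cut, the minimum cut capacity equals the max flow.
In the residual graph, reachable from Hall: {Hall, StairC}.
Min-cut edges: Hall→C2 (3), StairC→C3 (4); capacity 3 + 4 = 7.

7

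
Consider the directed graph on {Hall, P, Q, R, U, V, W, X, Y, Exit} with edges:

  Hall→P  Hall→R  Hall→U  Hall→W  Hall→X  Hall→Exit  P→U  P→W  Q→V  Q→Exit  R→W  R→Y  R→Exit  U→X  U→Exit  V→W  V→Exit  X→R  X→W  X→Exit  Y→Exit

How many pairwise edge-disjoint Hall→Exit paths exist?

5

Assign every edge capacity 1; by Menger, the answer equals the max flow.
Path Hall→Exit (+1); total 1.
Path Hall→R→Exit (+1); total 2.
Path Hall→U→Exit (+1); total 3.
Path Hall→X→Exit (+1); total 4.
Path Hall→P→U→X→R→Y→Exit (+1); total 5.
No residual Hall→Exit path; max flow = 5.
Certifying cut of size 5: {Hall→Exit, Hall→P, Hall→R, Hall→U, Hall→X}.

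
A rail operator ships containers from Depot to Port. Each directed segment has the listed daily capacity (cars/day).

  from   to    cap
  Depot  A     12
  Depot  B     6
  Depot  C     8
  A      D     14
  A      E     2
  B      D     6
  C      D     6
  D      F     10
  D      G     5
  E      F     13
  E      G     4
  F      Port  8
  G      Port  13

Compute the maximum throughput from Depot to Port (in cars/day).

Augment Depot→A→D→F→Port: bottleneck 8, flow now 8.
Augment Depot→A→D→G→Port: bottleneck 4, flow now 12.
Augment Depot→B→D→G→Port: bottleneck 1, flow now 13.
Augment Depot→B→D→A→E→G→Port: bottleneck 2, flow now 15. (uses reverse residual edge)
No augmenting path remains; maximum flow = 15.
In the residual graph, reachable from Depot: {Depot, A, B, C, D, F}.
Min-cut edges: A→E (2), D→G (5), F→Port (8); capacity 2 + 5 + 8 = 15.
This cut is saturated, so no flow can exceed 15.

15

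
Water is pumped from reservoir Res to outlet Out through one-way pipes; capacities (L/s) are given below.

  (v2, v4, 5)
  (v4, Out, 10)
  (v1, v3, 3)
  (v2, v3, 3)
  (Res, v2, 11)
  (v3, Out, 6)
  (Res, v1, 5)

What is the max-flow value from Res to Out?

Augment Res→v1→v3→Out: bottleneck 3, flow now 3.
Augment Res→v2→v3→Out: bottleneck 3, flow now 6.
Augment Res→v2→v4→Out: bottleneck 5, flow now 11.
No augmenting path remains; maximum flow = 11.
In the residual graph, reachable from Res: {Res, v1, v2}.
Min-cut edges: v1→v3 (3), v2→v3 (3), v2→v4 (5); capacity 3 + 3 + 5 = 11.
This cut is saturated, so no flow can exceed 11.

11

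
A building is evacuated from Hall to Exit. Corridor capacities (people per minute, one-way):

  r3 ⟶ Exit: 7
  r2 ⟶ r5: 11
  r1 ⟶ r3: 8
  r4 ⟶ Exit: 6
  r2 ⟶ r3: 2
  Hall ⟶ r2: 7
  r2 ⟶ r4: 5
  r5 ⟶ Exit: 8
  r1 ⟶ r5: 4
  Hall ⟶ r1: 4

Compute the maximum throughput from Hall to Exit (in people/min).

Augment Hall→r1→r3→Exit: bottleneck 4, flow now 4.
Augment Hall→r2→r3→Exit: bottleneck 2, flow now 6.
Augment Hall→r2→r4→Exit: bottleneck 5, flow now 11.
No augmenting path remains; maximum flow = 11.
In the residual graph, reachable from Hall: {Hall}.
Min-cut edges: Hall→r1 (4), Hall→r2 (7); capacity 4 + 7 = 11.
This cut is saturated, so no flow can exceed 11.

11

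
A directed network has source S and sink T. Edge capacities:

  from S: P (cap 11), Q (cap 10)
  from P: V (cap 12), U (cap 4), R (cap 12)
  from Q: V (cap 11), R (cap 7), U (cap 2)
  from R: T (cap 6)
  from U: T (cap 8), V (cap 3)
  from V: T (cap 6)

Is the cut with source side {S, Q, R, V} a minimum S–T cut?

Given cut capacity: 11 + 2 + 6 + 6 = 25.
Augment S→P→R→T: bottleneck 6, flow now 6.
Augment S→P→U→T: bottleneck 4, flow now 10.
Augment S→P→V→T: bottleneck 1, flow now 11.
Augment S→Q→U→T: bottleneck 2, flow now 13.
Augment S→Q→V→T: bottleneck 5, flow now 18.
No augmenting path remains; maximum flow = 18.
In the residual graph, reachable from S: {S, P, Q, R, V}.
Min-cut edges: P→U (4), Q→U (2), R→T (6), V→T (6); capacity 4 + 2 + 6 + 6 = 18.
Cut capacity 25 exceeds the max flow 18, so it is not minimum.

No — its capacity is 25, but the minimum cut has capacity 18.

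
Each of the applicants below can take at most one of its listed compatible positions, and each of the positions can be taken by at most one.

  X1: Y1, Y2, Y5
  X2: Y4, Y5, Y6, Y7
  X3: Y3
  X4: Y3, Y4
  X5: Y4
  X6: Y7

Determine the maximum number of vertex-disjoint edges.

5

Unit-capacity flow: source→left, listed edges, right→sink; max matching = max flow.
Augmenting path X1→Y1 (+1); matched 1.
Augmenting path X2→Y4 (+1); matched 2.
Augmenting path X3→Y3 (+1); matched 3.
Augmenting path X6→Y7 (+1); matched 4.
Augmenting path X4→Y4→X2→Y5 (+1); matched 5.
No augmenting path remains; maximum matching = 5.
König certificate: {X1, X2, X6, Y3, Y4} is a vertex cover of size 5 (every listed pair touches it), so no matching can be larger.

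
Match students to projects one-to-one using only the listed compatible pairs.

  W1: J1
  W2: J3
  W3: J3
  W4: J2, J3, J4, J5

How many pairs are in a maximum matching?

Unit-capacity flow: source→left, listed edges, right→sink; max matching = max flow.
Augmenting path W1→J1 (+1); matched 1.
Augmenting path W2→J3 (+1); matched 2.
Augmenting path W4→J2 (+1); matched 3.
No augmenting path remains; maximum matching = 3.
König certificate: {W1, W4, J3} is a vertex cover of size 3 (every listed pair touches it), so no matching can be larger.

3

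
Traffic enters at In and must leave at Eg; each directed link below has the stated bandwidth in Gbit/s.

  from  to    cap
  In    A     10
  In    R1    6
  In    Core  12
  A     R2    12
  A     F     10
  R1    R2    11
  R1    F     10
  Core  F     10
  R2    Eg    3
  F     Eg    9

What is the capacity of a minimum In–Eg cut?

Augment In→A→R2→Eg: bottleneck 3, flow now 3.
Augment In→A→F→Eg: bottleneck 7, flow now 10.
Augment In→R1→F→Eg: bottleneck 2, flow now 12.
No augmenting path remains; maximum flow = 12.
By max-flow min-cut, the minimum cut capacity equals the max flow.
In the residual graph, reachable from In: {In, A, R1, Core, R2, F}.
Min-cut edges: R2→Eg (3), F→Eg (9); capacity 3 + 9 = 12.

12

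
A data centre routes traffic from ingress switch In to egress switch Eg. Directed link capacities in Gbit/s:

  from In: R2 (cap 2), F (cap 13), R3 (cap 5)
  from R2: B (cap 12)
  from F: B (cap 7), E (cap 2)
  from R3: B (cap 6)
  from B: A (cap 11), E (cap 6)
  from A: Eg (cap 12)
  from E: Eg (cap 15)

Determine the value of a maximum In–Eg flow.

16

Augment In→F→E→Eg: bottleneck 2, flow now 2.
Augment In→R2→B→A→Eg: bottleneck 2, flow now 4.
Augment In→F→B→A→Eg: bottleneck 7, flow now 11.
Augment In→R3→B→A→Eg: bottleneck 2, flow now 13.
Augment In→R3→B→E→Eg: bottleneck 3, flow now 16.
No augmenting path remains; maximum flow = 16.
In the residual graph, reachable from In: {In, F}.
Min-cut edges: In→R2 (2), In→R3 (5), F→B (7), F→E (2); capacity 2 + 5 + 7 + 2 = 16.
This cut is saturated, so no flow can exceed 16.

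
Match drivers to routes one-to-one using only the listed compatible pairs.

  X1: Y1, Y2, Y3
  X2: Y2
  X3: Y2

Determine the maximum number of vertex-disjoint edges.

2

Unit-capacity flow: source→left, listed edges, right→sink; max matching = max flow.
Augmenting path X1→Y1 (+1); matched 1.
Augmenting path X2→Y2 (+1); matched 2.
No augmenting path remains; maximum matching = 2.
König certificate: {X1, Y2} is a vertex cover of size 2 (every listed pair touches it), so no matching can be larger.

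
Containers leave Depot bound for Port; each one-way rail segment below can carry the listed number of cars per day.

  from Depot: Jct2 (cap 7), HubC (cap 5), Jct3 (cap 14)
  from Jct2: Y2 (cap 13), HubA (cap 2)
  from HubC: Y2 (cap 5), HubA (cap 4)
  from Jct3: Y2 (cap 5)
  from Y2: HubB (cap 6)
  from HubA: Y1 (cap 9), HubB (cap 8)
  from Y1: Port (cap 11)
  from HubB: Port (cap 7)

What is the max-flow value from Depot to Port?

12

Augment Depot→Jct2→Y2→HubB→Port: bottleneck 6, flow now 6.
Augment Depot→Jct2→HubA→Y1→Port: bottleneck 1, flow now 7.
Augment Depot→HubC→HubA→Y1→Port: bottleneck 4, flow now 11.
Augment Depot→HubC→Y2→Jct2→HubA→Y1→Port: bottleneck 1, flow now 12. (uses reverse residual edge)
No augmenting path remains; maximum flow = 12.
In the residual graph, reachable from Depot: {Depot, Jct2, HubC, Jct3, Y2}.
Min-cut edges: Jct2→HubA (2), HubC→HubA (4), Y2→HubB (6); capacity 2 + 4 + 6 = 12.
This cut is saturated, so no flow can exceed 12.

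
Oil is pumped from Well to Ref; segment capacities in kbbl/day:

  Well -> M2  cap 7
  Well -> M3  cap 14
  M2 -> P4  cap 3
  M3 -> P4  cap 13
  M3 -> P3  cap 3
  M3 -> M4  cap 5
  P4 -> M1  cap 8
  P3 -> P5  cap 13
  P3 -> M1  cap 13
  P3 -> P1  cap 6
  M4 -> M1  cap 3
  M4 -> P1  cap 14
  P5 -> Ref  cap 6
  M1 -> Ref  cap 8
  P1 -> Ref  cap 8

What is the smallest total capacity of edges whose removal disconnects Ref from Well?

Augment Well→M2→P4→M1→Ref: bottleneck 3, flow now 3.
Augment Well→M3→P4→M1→Ref: bottleneck 5, flow now 8.
Augment Well→M3→P3→P5→Ref: bottleneck 3, flow now 11.
Augment Well→M3→M4→P1→Ref: bottleneck 5, flow now 16.
No augmenting path remains; maximum flow = 16.
By max-flow min-cut, the minimum cut capacity equals the max flow.
In the residual graph, reachable from Well: {Well, M2, M3, P4}.
Min-cut edges: M3→P3 (3), M3→M4 (5), P4→M1 (8); capacity 3 + 5 + 8 = 16.

16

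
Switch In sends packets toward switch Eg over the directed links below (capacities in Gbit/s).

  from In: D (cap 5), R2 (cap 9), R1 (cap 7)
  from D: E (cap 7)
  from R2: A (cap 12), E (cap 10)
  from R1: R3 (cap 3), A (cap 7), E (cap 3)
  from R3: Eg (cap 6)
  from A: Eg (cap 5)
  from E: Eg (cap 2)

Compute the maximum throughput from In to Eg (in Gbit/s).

Augment In→D→E→Eg: bottleneck 2, flow now 2.
Augment In→R2→A→Eg: bottleneck 5, flow now 7.
Augment In→R1→R3→Eg: bottleneck 3, flow now 10.
No augmenting path remains; maximum flow = 10.
In the residual graph, reachable from In: {In, D, R2, R1, A, E}.
Min-cut edges: R1→R3 (3), A→Eg (5), E→Eg (2); capacity 3 + 5 + 2 = 10.
This cut is saturated, so no flow can exceed 10.

10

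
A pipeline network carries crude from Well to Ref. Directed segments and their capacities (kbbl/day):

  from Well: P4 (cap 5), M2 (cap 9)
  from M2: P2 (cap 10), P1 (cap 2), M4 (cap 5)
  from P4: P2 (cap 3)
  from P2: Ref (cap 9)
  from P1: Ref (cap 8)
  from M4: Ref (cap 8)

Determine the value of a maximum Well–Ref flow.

12

Augment Well→M2→P2→Ref: bottleneck 9, flow now 9.
Augment Well→P4→P2→M2→P1→Ref: bottleneck 2, flow now 11. (uses reverse residual edge)
Augment Well→P4→P2→M2→M4→Ref: bottleneck 1, flow now 12. (uses reverse residual edge)
No augmenting path remains; maximum flow = 12.
In the residual graph, reachable from Well: {Well, P4}.
Min-cut edges: Well→M2 (9), P4→P2 (3); capacity 9 + 3 = 12.
This cut is saturated, so no flow can exceed 12.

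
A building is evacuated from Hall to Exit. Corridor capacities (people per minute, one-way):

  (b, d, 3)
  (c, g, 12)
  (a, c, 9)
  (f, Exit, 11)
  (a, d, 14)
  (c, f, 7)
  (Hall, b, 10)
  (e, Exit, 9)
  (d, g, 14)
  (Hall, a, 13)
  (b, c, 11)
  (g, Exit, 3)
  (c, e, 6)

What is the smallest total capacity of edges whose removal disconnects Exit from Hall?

Augment Hall→a→c→e→Exit: bottleneck 6, flow now 6.
Augment Hall→a→c→f→Exit: bottleneck 3, flow now 9.
Augment Hall→a→d→g→Exit: bottleneck 3, flow now 12.
Augment Hall→b→c→f→Exit: bottleneck 4, flow now 16.
No augmenting path remains; maximum flow = 16.
By max-flow min-cut, the minimum cut capacity equals the max flow.
In the residual graph, reachable from Hall: {Hall, a, b, c, d, g}.
Min-cut edges: c→e (6), c→f (7), g→Exit (3); capacity 6 + 7 + 3 = 16.

16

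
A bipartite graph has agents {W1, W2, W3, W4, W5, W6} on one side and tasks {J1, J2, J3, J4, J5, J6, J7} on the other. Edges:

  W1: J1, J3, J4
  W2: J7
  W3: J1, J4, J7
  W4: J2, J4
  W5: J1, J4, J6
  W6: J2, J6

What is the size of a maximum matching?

6

Unit-capacity flow: source→left, listed edges, right→sink; max matching = max flow.
Augmenting path W1→J1 (+1); matched 1.
Augmenting path W2→J7 (+1); matched 2.
Augmenting path W3→J4 (+1); matched 3.
Augmenting path W4→J2 (+1); matched 4.
Augmenting path W5→J6 (+1); matched 5.
Augmenting path W6→J6→W5→J1→W1→J3 (+1); matched 6.
No augmenting path remains; maximum matching = 6.
König certificate: {W1, W2, W3, W4, W5, W6} is a vertex cover of size 6 (every listed pair touches it), so no matching can be larger.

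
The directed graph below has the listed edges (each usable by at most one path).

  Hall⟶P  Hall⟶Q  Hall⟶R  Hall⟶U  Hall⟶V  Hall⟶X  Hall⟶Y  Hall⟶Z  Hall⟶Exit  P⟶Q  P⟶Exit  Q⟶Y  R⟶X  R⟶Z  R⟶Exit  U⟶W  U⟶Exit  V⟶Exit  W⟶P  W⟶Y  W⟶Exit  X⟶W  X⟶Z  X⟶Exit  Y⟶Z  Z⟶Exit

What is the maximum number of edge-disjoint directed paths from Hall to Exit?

Assign every edge capacity 1; by Menger, the answer equals the max flow.
Path Hall→Exit (+1); total 1.
Path Hall→P→Exit (+1); total 2.
Path Hall→R→Exit (+1); total 3.
Path Hall→U→Exit (+1); total 4.
Path Hall→V→Exit (+1); total 5.
Path Hall→X→Exit (+1); total 6.
Path Hall→Z→Exit (+1); total 7.
No residual Hall→Exit path; max flow = 7.
Certifying cut of size 7: {Hall→Exit, Hall→P, Hall→R, Hall→U, Hall→V, Hall→X, Z→Exit}.

7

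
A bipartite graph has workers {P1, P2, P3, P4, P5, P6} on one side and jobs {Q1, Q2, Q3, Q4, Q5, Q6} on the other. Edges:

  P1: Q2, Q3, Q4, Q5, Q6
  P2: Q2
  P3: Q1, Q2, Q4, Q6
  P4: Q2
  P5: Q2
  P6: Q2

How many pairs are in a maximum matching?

3

Unit-capacity flow: source→left, listed edges, right→sink; max matching = max flow.
Augmenting path P1→Q2 (+1); matched 1.
Augmenting path P3→Q1 (+1); matched 2.
Augmenting path P2→Q2→P1→Q3 (+1); matched 3.
No augmenting path remains; maximum matching = 3.
König certificate: {P1, P3, Q2} is a vertex cover of size 3 (every listed pair touches it), so no matching can be larger.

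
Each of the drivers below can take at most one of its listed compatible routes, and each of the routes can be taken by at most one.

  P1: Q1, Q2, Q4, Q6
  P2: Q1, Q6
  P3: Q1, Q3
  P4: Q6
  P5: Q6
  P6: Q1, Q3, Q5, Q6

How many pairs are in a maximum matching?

5

Unit-capacity flow: source→left, listed edges, right→sink; max matching = max flow.
Augmenting path P1→Q1 (+1); matched 1.
Augmenting path P2→Q6 (+1); matched 2.
Augmenting path P3→Q3 (+1); matched 3.
Augmenting path P6→Q5 (+1); matched 4.
Augmenting path P4→Q6→P2→Q1→P1→Q2 (+1); matched 5.
No augmenting path remains; maximum matching = 5.
König certificate: {P1, P2, P3, P6, Q6} is a vertex cover of size 5 (every listed pair touches it), so no matching can be larger.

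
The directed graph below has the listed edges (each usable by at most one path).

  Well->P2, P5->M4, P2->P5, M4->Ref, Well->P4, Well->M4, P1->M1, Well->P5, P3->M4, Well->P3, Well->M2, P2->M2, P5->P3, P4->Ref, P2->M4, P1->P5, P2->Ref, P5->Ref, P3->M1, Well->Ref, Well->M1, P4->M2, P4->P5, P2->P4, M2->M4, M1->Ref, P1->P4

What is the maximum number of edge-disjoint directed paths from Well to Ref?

Assign every edge capacity 1; by Menger, the answer equals the max flow.
Path Well→Ref (+1); total 1.
Path Well→P2→Ref (+1); total 2.
Path Well→P5→Ref (+1); total 3.
Path Well→M4→Ref (+1); total 4.
Path Well→P4→Ref (+1); total 5.
Path Well→M1→Ref (+1); total 6.
No residual Well→Ref path; max flow = 6.
Certifying cut of size 6: {M1→Ref, M4→Ref, Well→P2, Well→P4, Well→P5, Well→Ref}.

6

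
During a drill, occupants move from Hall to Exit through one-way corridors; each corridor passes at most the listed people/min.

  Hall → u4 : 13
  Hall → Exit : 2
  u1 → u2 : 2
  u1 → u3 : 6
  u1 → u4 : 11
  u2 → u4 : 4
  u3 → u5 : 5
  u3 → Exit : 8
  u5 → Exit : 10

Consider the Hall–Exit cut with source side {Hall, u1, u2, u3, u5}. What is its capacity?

Edges leaving {Hall, u1, u2, u3, u5}: Hall→u4 (13), Hall→Exit (2), u1→u4 (11), u2→u4 (4), u3→Exit (8), u5→Exit (10).
Cut capacity = 13 + 2 + 11 + 4 + 8 + 10 = 48.

48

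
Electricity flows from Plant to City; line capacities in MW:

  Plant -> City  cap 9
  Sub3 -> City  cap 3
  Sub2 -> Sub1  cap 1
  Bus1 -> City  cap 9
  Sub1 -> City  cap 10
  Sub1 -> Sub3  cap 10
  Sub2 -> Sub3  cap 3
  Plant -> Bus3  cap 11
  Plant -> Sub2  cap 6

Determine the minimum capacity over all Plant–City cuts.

13

Augment Plant→City: bottleneck 9, flow now 9.
Augment Plant→Sub2→Sub1→City: bottleneck 1, flow now 10.
Augment Plant→Sub2→Sub3→City: bottleneck 3, flow now 13.
No augmenting path remains; maximum flow = 13.
By max-flow min-cut, the minimum cut capacity equals the max flow.
In the residual graph, reachable from Plant: {Plant, Sub2, Bus3}.
Min-cut edges: Plant→City (9), Sub2→Sub1 (1), Sub2→Sub3 (3); capacity 9 + 1 + 3 = 13.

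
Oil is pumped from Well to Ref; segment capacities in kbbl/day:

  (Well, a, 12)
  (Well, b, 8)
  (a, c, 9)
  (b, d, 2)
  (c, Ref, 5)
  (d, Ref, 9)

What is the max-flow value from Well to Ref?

Augment Well→a→c→Ref: bottleneck 5, flow now 5.
Augment Well→b→d→Ref: bottleneck 2, flow now 7.
No augmenting path remains; maximum flow = 7.
In the residual graph, reachable from Well: {Well, a, b, c}.
Min-cut edges: b→d (2), c→Ref (5); capacity 2 + 5 = 7.
This cut is saturated, so no flow can exceed 7.

7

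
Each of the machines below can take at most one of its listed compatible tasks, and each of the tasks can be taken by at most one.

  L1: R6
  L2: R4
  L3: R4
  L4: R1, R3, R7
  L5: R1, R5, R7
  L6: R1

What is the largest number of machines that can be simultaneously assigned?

5

Unit-capacity flow: source→left, listed edges, right→sink; max matching = max flow.
Augmenting path L1→R6 (+1); matched 1.
Augmenting path L2→R4 (+1); matched 2.
Augmenting path L4→R1 (+1); matched 3.
Augmenting path L5→R5 (+1); matched 4.
Augmenting path L6→R1→L4→R3 (+1); matched 5.
No augmenting path remains; maximum matching = 5.
König certificate: {L1, L4, L5, L6, R4} is a vertex cover of size 5 (every listed pair touches it), so no matching can be larger.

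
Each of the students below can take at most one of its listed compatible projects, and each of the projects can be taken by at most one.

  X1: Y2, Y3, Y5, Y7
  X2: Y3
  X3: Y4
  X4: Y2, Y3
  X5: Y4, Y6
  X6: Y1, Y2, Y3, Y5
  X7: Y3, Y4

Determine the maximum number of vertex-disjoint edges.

Unit-capacity flow: source→left, listed edges, right→sink; max matching = max flow.
Augmenting path X1→Y2 (+1); matched 1.
Augmenting path X2→Y3 (+1); matched 2.
Augmenting path X3→Y4 (+1); matched 3.
Augmenting path X5→Y6 (+1); matched 4.
Augmenting path X6→Y1 (+1); matched 5.
Augmenting path X4→Y2→X1→Y5 (+1); matched 6.
No augmenting path remains; maximum matching = 6.
König certificate: {X1, X4, X5, X6, Y3, Y4} is a vertex cover of size 6 (every listed pair touches it), so no matching can be larger.

6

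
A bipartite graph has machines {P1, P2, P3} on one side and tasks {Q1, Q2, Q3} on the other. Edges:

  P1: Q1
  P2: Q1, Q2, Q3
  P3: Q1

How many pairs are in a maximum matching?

2

Unit-capacity flow: source→left, listed edges, right→sink; max matching = max flow.
Augmenting path P1→Q1 (+1); matched 1.
Augmenting path P2→Q2 (+1); matched 2.
No augmenting path remains; maximum matching = 2.
König certificate: {P2, Q1} is a vertex cover of size 2 (every listed pair touches it), so no matching can be larger.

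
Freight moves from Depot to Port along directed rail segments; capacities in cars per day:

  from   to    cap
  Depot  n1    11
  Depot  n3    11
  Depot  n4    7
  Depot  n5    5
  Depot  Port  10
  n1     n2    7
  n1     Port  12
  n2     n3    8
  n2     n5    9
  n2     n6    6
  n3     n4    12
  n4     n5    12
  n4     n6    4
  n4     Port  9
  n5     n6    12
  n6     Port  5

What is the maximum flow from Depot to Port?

Augment Depot→Port: bottleneck 10, flow now 10.
Augment Depot→n1→Port: bottleneck 11, flow now 21.
Augment Depot→n4→Port: bottleneck 7, flow now 28.
Augment Depot→n3→n4→Port: bottleneck 2, flow now 30.
Augment Depot→n5→n6→Port: bottleneck 5, flow now 35.
No augmenting path remains; maximum flow = 35.
In the residual graph, reachable from Depot: {Depot, n3, n4, n5, n6}.
Min-cut edges: Depot→n1 (11), Depot→Port (10), n4→Port (9), n6→Port (5); capacity 11 + 10 + 9 + 5 = 35.
This cut is saturated, so no flow can exceed 35.

35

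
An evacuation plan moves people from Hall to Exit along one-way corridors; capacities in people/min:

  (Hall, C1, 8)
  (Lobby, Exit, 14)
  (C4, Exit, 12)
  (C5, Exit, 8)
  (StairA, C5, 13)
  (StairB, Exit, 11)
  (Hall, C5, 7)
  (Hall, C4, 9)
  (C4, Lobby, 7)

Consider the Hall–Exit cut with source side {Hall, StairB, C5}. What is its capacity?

Edges leaving {Hall, StairB, C5}: Hall→C4 (9), Hall→C1 (8), StairB→Exit (11), C5→Exit (8).
Cut capacity = 9 + 8 + 11 + 8 = 36.

36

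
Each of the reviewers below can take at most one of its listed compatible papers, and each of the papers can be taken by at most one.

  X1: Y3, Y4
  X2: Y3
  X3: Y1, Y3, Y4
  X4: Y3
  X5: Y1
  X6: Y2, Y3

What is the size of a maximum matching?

4

Unit-capacity flow: source→left, listed edges, right→sink; max matching = max flow.
Augmenting path X1→Y3 (+1); matched 1.
Augmenting path X3→Y1 (+1); matched 2.
Augmenting path X6→Y2 (+1); matched 3.
Augmenting path X2→Y3→X1→Y4 (+1); matched 4.
No augmenting path remains; maximum matching = 4.
König certificate: {X6, Y1, Y3, Y4} is a vertex cover of size 4 (every listed pair touches it), so no matching can be larger.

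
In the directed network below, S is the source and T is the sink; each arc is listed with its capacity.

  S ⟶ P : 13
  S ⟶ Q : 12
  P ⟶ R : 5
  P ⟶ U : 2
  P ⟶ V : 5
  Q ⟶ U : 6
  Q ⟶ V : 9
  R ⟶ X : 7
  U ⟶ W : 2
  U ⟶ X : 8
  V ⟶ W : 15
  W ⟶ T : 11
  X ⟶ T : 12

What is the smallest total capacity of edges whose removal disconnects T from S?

23

Augment S→P→R→X→T: bottleneck 5, flow now 5.
Augment S→P→U→W→T: bottleneck 2, flow now 7.
Augment S→P→V→W→T: bottleneck 5, flow now 12.
Augment S→Q→U→X→T: bottleneck 6, flow now 18.
Augment S→Q→V→W→T: bottleneck 4, flow now 22.
Augment S→Q→V→W→U→X→T: bottleneck 1, flow now 23. (uses reverse residual edge)
No augmenting path remains; maximum flow = 23.
By max-flow min-cut, the minimum cut capacity equals the max flow.
In the residual graph, reachable from S: {S, P, Q, R, U, V, W, X}.
Min-cut edges: W→T (11), X→T (12); capacity 11 + 12 = 23.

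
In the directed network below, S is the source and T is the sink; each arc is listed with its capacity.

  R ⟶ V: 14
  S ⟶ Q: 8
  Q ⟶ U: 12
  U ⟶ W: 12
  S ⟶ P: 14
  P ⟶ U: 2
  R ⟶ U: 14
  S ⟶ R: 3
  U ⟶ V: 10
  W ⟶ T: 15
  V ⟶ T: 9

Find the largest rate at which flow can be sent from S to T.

13

Augment S→R→V→T: bottleneck 3, flow now 3.
Augment S→P→U→V→T: bottleneck 2, flow now 5.
Augment S→Q→U→V→T: bottleneck 4, flow now 9.
Augment S→Q→U→W→T: bottleneck 4, flow now 13.
No augmenting path remains; maximum flow = 13.
In the residual graph, reachable from S: {S, P}.
Min-cut edges: S→Q (8), S→R (3), P→U (2); capacity 8 + 3 + 2 = 13.
This cut is saturated, so no flow can exceed 13.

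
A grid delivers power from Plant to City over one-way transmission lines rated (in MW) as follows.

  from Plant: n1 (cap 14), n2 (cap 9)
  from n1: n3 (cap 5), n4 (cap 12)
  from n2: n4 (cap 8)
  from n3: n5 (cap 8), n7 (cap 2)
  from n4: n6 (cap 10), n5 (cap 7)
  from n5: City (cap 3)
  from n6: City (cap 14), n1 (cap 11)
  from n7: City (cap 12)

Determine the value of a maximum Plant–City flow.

15

Augment Plant→n1→n3→n5→City: bottleneck 3, flow now 3.
Augment Plant→n1→n3→n7→City: bottleneck 2, flow now 5.
Augment Plant→n1→n4→n6→City: bottleneck 9, flow now 14.
Augment Plant→n2→n4→n6→City: bottleneck 1, flow now 15.
No augmenting path remains; maximum flow = 15.
In the residual graph, reachable from Plant: {Plant, n1, n2, n3, n4, n5}.
Min-cut edges: n3→n7 (2), n4→n6 (10), n5→City (3); capacity 2 + 10 + 3 = 15.
This cut is saturated, so no flow can exceed 15.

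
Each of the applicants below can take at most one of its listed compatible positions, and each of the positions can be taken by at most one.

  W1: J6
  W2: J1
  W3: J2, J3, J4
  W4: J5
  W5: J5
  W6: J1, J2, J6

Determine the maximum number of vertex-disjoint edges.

5

Unit-capacity flow: source→left, listed edges, right→sink; max matching = max flow.
Augmenting path W1→J6 (+1); matched 1.
Augmenting path W2→J1 (+1); matched 2.
Augmenting path W3→J2 (+1); matched 3.
Augmenting path W4→J5 (+1); matched 4.
Augmenting path W6→J2→W3→J3 (+1); matched 5.
No augmenting path remains; maximum matching = 5.
König certificate: {W1, W2, W3, W6, J5} is a vertex cover of size 5 (every listed pair touches it), so no matching can be larger.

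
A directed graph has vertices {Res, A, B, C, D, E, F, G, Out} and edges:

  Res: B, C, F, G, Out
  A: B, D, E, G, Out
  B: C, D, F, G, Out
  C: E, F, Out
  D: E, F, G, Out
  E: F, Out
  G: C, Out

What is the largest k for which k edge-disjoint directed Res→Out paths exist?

4

Assign every edge capacity 1; by Menger, the answer equals the max flow.
Path Res→Out (+1); total 1.
Path Res→B→Out (+1); total 2.
Path Res→C→Out (+1); total 3.
Path Res→G→Out (+1); total 4.
No residual Res→Out path; max flow = 4.
Certifying cut of size 4: {Res→B, Res→C, Res→G, Res→Out}.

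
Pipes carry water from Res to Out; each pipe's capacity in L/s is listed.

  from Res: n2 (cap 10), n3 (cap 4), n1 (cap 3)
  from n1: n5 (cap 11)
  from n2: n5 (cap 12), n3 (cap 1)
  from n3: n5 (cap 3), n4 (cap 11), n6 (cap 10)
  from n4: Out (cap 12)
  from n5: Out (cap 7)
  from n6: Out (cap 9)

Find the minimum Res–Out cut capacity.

12

Augment Res→n1→n5→Out: bottleneck 3, flow now 3.
Augment Res→n2→n5→Out: bottleneck 4, flow now 7.
Augment Res→n3→n4→Out: bottleneck 4, flow now 11.
Augment Res→n2→n3→n4→Out: bottleneck 1, flow now 12.
No augmenting path remains; maximum flow = 12.
By max-flow min-cut, the minimum cut capacity equals the max flow.
In the residual graph, reachable from Res: {Res, n1, n2, n5}.
Min-cut edges: Res→n3 (4), n2→n3 (1), n5→Out (7); capacity 4 + 1 + 7 = 12.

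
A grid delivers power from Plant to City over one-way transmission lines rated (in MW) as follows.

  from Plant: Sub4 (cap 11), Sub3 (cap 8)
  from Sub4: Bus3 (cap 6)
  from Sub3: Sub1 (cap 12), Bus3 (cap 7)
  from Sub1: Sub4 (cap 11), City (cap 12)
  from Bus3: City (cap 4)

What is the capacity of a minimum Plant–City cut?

12

Augment Plant→Sub4→Bus3→City: bottleneck 4, flow now 4.
Augment Plant→Sub3→Sub1→City: bottleneck 8, flow now 12.
No augmenting path remains; maximum flow = 12.
By max-flow min-cut, the minimum cut capacity equals the max flow.
In the residual graph, reachable from Plant: {Plant, Sub4, Bus3}.
Min-cut edges: Plant→Sub3 (8), Bus3→City (4); capacity 8 + 4 = 12.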